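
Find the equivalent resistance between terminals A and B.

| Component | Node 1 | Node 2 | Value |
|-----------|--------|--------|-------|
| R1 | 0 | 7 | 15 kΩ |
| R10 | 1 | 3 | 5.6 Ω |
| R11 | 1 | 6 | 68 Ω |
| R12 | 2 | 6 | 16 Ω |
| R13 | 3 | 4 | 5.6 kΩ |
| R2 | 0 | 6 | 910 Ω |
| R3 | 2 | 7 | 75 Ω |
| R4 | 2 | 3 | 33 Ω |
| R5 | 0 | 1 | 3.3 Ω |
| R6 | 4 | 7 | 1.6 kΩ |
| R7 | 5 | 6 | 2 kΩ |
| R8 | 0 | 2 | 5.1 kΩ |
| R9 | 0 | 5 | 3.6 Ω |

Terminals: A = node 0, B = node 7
The network is not a plain series/parallel combination. Inject a 1 A test current into terminal A (node 0) and return it from terminal B (node 7); then R_eq = V_A / (1 A).
Nodal analysis, taking node 7 as the 0 V reference.
Current source I_test pushes 1 A into node 0 and draws it out of node 7.
KCL at each unknown node (sum of currents leaving = 0; resistances in Ω):
  Node 0: (V_0 - 0)/15000 + (V_0 - V_6)/910 + (V_0 - V_1)/3.3 + (V_0 - V_2)/5100 + (V_0 - V_5)/3.6 - 1 = 0
  Node 1: (V_1 - V_0)/3.3 + (V_1 - V_3)/5.6 + (V_1 - V_6)/68 = 0
  Node 2: (V_2 - V_0)/5100 + (V_2 - 0)/75 + (V_2 - V_3)/33 + (V_2 - V_6)/16 = 0
  Node 3: (V_3 - V_1)/5.6 + (V_3 - V_2)/33 + (V_3 - V_4)/5600 = 0
  Node 4: (V_4 - V_3)/5600 + (V_4 - 0)/1600 = 0
  Node 5: (V_5 - V_0)/3.6 + (V_5 - V_6)/2000 = 0
  Node 6: (V_6 - V_0)/910 + (V_6 - V_1)/68 + (V_6 - V_2)/16 + (V_6 - V_5)/2000 = 0
Collecting terms (coefficients in siemens):
  0.5822·V_0 - 0.303·V_1 - 0.0001961·V_2 - 0.2778·V_5 - 0.001099·V_6 = 1
  0.4963·V_1 - 0.303·V_0 - 0.1786·V_3 - 0.01471·V_6 = 0
  0.1063·V_2 - 0.0001961·V_0 - 0.0303·V_3 - 0.0625·V_6 = 0
  0.2091·V_3 - 0.1786·V_1 - 0.0303·V_2 - 0.0001786·V_4 = 0
  0.0008036·V_4 - 0.0001786·V_3 = 0
  0.2783·V_5 - 0.2778·V_0 - 0.0005·V_6 = 0
  0.0788·V_6 - 0.001099·V_0 - 0.01471·V_1 - 0.0625·V_2 - 0.0005·V_5 = 0
Solving these 7 simultaneous equations (Gaussian elimination) gives:
  V_0 = 101.7 V, V_1 = 98.54 V, V_2 = 73.5 V, V_3 = 94.85 V
  V_4 = 21.08 V, V_5 = 101.6 V, V_6 = 78.75 V
R_eq = V_0 / 1 A = 101.7 Ω

Final answer: 101.7 Ω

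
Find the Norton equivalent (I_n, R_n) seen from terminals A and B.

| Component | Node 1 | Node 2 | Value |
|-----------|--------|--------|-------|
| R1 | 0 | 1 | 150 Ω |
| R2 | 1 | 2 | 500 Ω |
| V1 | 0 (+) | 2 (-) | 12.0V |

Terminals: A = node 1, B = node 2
Find the Thévenin equivalent first; then I_n = V_th/R_th and R_n = R_th.
Step 1 — V_th is the open-circuit voltage V_A - V_B (nothing connected across the terminals).
Nodal analysis, taking node 2 as the 0 V reference.
Source V1 fixes V_0 = 12 V.
KCL at each unknown node (sum of currents leaving = 0; resistances in Ω):
  Node 1: (V_1 - 12)/150 + (V_1 - 0)/500 = 0
Collecting terms: 0.008667 × V_1 = 0.08  =>  V_1 = 9.231 V
V_th = V_1 - V_2 = 9.231 - 0 = 9.231 V
Step 2 — R_th: zero the source — replace V1 by a short circuit (node 2 merges into node 0) — and find the resistance seen between A (node 1) and B (node 0).
Reduce the network between node 1 (A) and node 0 (B) by series/parallel combination:
  Rp1 = R1 ‖ R2 (parallel, both between nodes 0 and 1) = 1/(1/150 + 1/500) = 115.4 Ω
R_th = 115.4 Ω
I_n = V_th/R_th = 9.231/115.4 = 0.08 A, and R_n = R_th = 115.4 Ω

Final answer: I_n = 0.08 A, R_n = 115.4 Ω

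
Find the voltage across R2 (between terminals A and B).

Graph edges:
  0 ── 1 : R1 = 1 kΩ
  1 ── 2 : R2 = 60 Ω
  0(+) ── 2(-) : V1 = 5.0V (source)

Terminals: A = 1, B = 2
R1 and R2 are in series across V1 (node 0 → node 1 → node 2), and the output A–B is taken across R2, so this is a voltage divider.
Series current: I = V1/(R1 + R2) = 5/(1000 + 60) = 5/1060 = 0.004717 A
V_R2 = I × R2 = V1 × R2/(R1 + R2) = 5 × 60/1060 = 0.283 V

Final answer: 0.283 V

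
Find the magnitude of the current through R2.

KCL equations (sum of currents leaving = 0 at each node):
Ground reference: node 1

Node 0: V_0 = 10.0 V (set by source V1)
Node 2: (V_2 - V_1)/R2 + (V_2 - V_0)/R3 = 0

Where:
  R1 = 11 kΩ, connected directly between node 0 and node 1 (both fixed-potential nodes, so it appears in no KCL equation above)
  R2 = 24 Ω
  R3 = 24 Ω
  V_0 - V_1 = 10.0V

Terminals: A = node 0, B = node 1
Nodal analysis, taking node 1 as the 0 V reference.
Source V1 fixes V_0 = 10 V.
KCL at each unknown node (sum of currents leaving = 0; resistances in Ω):
  Node 2: (V_2 - 0)/24 + (V_2 - 10)/24 = 0
Collecting terms: 0.08333 × V_2 = 0.4167  =>  V_2 = 5 V
I_R2 = (V_1 - V_2)/R2 = (0 - 5)/24 = -0.2083 A
|I_R2| = 0.2083 A

Final answer: |I_R2| = 0.2083 A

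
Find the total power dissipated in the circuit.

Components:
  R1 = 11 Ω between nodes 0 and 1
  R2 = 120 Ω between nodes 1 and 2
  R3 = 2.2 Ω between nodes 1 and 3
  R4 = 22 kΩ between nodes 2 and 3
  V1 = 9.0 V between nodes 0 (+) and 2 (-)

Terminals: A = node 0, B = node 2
Nodal analysis, taking node 2 as the 0 V reference.
Source V1 fixes V_0 = 9 V.
KCL at each unknown node (sum of currents leaving = 0; resistances in Ω):
  Node 1: (V_1 - 9)/11 + (V_1 - 0)/120 + (V_1 - V_3)/2.2 = 0
  Node 3: (V_3 - V_1)/2.2 + (V_3 - 0)/22000 = 0
Collecting terms (coefficients in siemens):
  0.5538·V_1 - 0.4545·V_3 = 0.8182
  0.4546·V_3 - 0.4545·V_1 = 0
Determinant D = (0.5538)(0.4546) - (-0.4545)(-0.4545) = 0.04514
V_1 = [(0.8182)(0.4546) - (-0.4545)(0)]/D = 8.241 V
V_3 = [(0.5538)(0) - (0.8182)(-0.4545)]/D = 8.24 V
Power in each resistor, P = (ΔV)²/R:
  P_R1 = (9 - 8.241)²/11 = 0.05244 W
  P_R2 = (8.241 - 0)²/120 = 0.5659 W
  P_R3 = (8.241 - 8.24)²/2.2 = 0.0000003086 W
  P_R4 = (0 - 8.24)²/22000 = 0.003086 W
P_total = P_R1 + P_R2 + P_R3 + P_R4 = 0.6214 W

Final answer: 0.6214 W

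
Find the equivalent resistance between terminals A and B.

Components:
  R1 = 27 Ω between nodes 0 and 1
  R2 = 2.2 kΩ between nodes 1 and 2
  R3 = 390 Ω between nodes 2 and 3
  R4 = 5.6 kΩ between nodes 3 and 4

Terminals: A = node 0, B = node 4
Reduce the network between node 0 (A) and node 4 (B) by series/parallel combination:
  Rs1 = R1 + R2 (series, joined only at node 1) = 27 + 2200 = 2227 Ω
  Rs2 = R3 + Rs1 (series, joined only at node 2) = 390 + 2227 = 2617 Ω
  Rs3 = R4 + Rs2 (series, joined only at node 3) = 5600 + 2617 = 8217 Ω
R_eq = 8.217 kΩ

Final answer: 8.217 kΩ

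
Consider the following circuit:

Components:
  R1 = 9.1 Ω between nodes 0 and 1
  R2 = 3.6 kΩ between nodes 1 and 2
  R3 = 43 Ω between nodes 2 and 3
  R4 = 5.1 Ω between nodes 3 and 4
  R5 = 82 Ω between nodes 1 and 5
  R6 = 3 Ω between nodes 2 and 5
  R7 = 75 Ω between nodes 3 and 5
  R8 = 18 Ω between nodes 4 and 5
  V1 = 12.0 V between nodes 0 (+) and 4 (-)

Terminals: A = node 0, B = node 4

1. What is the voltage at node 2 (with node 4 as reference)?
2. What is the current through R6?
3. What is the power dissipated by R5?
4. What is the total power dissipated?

Nodal analysis, taking node 4 as the 0 V reference.
Source V1 fixes V_0 = 12 V.
KCL at each unknown node (sum of currents leaving = 0; resistances in Ω):
  Node 1: (V_1 - 12)/9.1 + (V_1 - V_2)/3600 + (V_1 - V_5)/82 = 0
  Node 2: (V_2 - V_1)/3600 + (V_2 - V_3)/43 + (V_2 - V_5)/3 = 0
  Node 3: (V_3 - V_2)/43 + (V_3 - 0)/5.1 + (V_3 - V_5)/75 = 0
  Node 5: (V_5 - V_1)/82 + (V_5 - V_2)/3 + (V_5 - V_3)/75 + (V_5 - 0)/18 = 0
Collecting terms (coefficients in siemens):
  0.1224·V_1 - 0.0002778·V_2 - 0.0122·V_5 = 1.319
  0.3569·V_2 - 0.0002778·V_1 - 0.02326·V_3 - 0.3333·V_5 = 0
  0.2327·V_3 - 0.02326·V_2 - 0.01333·V_5 = 0
  0.4144·V_5 - 0.0122·V_1 - 0.3333·V_2 - 0.01333·V_3 = 0
Solving these 4 simultaneous equations (Gaussian elimination) gives:
  V_1 = 10.92 V, V_2 = 1.322 V, V_3 = 0.2119 V, V_5 = 1.391 V
Part 1:
  Read off the nodal solution: V_2 = 1.322 V
Part 2:
  I_R6 = (V_2 - V_5)/R6 = (1.322 - 1.391)/3 = -0.02315 A
  Magnitude: I_R6 = 0.02315 A
Part 3:
  I_R5 = (V_1 - V_5)/R5 = (10.92 - 1.391)/82 = 0.1162 A
  P_R5 = I_R5² × R5 = (0.1162)² × 82 = 1.107 W
Part 4:
  Power in each resistor, P = (ΔV)²/R:
    P_R1 = (12 - 10.92)²/9.1 = 0.1285 W
    P_R2 = (10.92 - 1.322)²/3600 = 0.02558 W
    P_R3 = (1.322 - 0.2119)²/43 = 0.02866 W
    P_R4 = (0.2119 - 0)²/5.1 = 0.008803 W
    P_R5 = (10.92 - 1.391)²/82 = 1.107 W
    P_R6 = (1.322 - 1.391)²/3 = 0.001608 W
    P_R7 = (0.2119 - 1.391)²/75 = 0.01855 W
    P_R8 = (0 - 1.391)²/18 = 0.1076 W
  P_total = P_R1 + P_R2 + P_R3 + P_R4 + P_R5 + P_R6 + P_R7 + P_R8 = 1.426 W

Final answers:
1. V_2 = 1.322 V
2. I_R6 = 0.02315 A
3. P_R5 = 1.107 W
4. P_total = 1.426 W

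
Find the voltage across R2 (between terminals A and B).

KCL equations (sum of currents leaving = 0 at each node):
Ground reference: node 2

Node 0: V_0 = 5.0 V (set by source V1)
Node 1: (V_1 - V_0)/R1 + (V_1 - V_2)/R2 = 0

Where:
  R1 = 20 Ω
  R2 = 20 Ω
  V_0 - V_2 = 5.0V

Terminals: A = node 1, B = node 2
R1 and R2 are in series across V1 (node 0 → node 1 → node 2), and the output A–B is taken across R2, so this is a voltage divider.
Series current: I = V1/(R1 + R2) = 5/(20 + 20) = 5/40 = 0.125 A
V_R2 = I × R2 = V1 × R2/(R1 + R2) = 5 × 20/40 = 2.5 V

Final answer: 2.5 V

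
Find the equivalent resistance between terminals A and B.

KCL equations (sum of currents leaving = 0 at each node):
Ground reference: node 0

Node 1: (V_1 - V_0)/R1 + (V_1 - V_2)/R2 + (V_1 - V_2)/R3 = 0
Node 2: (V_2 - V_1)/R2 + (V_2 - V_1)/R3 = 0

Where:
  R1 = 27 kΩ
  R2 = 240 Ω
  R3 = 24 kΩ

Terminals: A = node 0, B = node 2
Reduce the network between node 0 (A) and node 2 (B) by series/parallel combination:
  Rp1 = R2 ‖ R3 (parallel, both between nodes 1 and 2) = 1/(1/240 + 1/24000) = 237.6 Ω
  Rs1 = R1 + Rp1 (series, joined only at node 1) = 27000 + 237.6 = 27240 Ω
R_eq = 27.24 kΩ

Final answer: 27.24 kΩ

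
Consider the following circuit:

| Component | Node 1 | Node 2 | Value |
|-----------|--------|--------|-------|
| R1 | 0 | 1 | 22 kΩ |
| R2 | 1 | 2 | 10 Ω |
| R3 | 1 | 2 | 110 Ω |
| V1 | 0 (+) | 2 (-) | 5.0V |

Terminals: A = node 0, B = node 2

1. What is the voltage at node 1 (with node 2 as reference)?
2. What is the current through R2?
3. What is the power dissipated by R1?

Nodal analysis, taking node 2 as the 0 V reference.
Source V1 fixes V_0 = 5 V.
KCL at each unknown node (sum of currents leaving = 0; resistances in Ω):
  Node 1: (V_1 - 5)/22000 + (V_1 - 0)/10 + (V_1 - 0)/110 = 0
Collecting terms: 0.1091 × V_1 = 0.0002273  =>  V_1 = 0.002082 V
Part 1:
  Read off the nodal solution: V_1 = 0.002082 V
Part 2:
  I_R2 = (V_1 - V_2)/R2 = (0.002082 - 0)/10 = 0.0002082 A
  Magnitude: I_R2 = 0.0002082 A
Part 3:
  I_R1 = (V_0 - V_1)/R1 = (5 - 0.002082)/22000 = 0.0002272 A
  P_R1 = I_R1² × R1 = (0.0002272)² × 22000 = 0.001135 W

Final answers:
1. V_1 = 0.002082 V
2. I_R2 = 0.0002082 A
3. P_R1 = 0.001135 W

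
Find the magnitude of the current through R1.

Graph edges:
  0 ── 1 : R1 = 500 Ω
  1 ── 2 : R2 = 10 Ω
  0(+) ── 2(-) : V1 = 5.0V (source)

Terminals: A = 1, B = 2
Nodal analysis, taking node 2 as the 0 V reference.
Source V1 fixes V_0 = 5 V.
KCL at each unknown node (sum of currents leaving = 0; resistances in Ω):
  Node 1: (V_1 - 5)/500 + (V_1 - 0)/10 = 0
Collecting terms: 0.102 × V_1 = 0.01  =>  V_1 = 0.09804 V
I_R1 = (V_0 - V_1)/R1 = (5 - 0.09804)/500 = 0.009804 A
|I_R1| = 0.009804 A

Final answer: |I_R1| = 0.009804 A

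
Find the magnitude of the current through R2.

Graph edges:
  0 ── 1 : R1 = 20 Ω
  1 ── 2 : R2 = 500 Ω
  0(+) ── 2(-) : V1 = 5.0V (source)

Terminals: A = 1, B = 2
Nodal analysis, taking node 2 as the 0 V reference.
Source V1 fixes V_0 = 5 V.
KCL at each unknown node (sum of currents leaving = 0; resistances in Ω):
  Node 1: (V_1 - 5)/20 + (V_1 - 0)/500 = 0
Collecting terms: 0.052 × V_1 = 0.25  =>  V_1 = 4.808 V
I_R2 = (V_1 - V_2)/R2 = (4.808 - 0)/500 = 0.009615 A
|I_R2| = 0.009615 A

Final answer: |I_R2| = 0.009615 A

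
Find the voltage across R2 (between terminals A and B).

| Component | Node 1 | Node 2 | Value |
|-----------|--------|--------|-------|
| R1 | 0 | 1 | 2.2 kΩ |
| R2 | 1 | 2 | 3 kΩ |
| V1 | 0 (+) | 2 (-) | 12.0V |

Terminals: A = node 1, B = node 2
R1 and R2 are in series across V1 (node 0 → node 1 → node 2), and the output A–B is taken across R2, so this is a voltage divider.
Series current: I = V1/(R1 + R2) = 12/(2200 + 3000) = 12/5200 = 0.002308 A
V_R2 = I × R2 = V1 × R2/(R1 + R2) = 12 × 3000/5200 = 6.923 V

Final answer: 6.923 V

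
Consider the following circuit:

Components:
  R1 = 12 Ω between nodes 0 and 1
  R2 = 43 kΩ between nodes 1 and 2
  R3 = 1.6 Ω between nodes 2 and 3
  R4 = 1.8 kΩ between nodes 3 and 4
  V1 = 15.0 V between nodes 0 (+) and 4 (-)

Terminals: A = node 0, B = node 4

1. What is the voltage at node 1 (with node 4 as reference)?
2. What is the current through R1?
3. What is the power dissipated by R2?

Nodal analysis, taking node 4 as the 0 V reference.
Source V1 fixes V_0 = 15 V.
KCL at each unknown node (sum of currents leaving = 0; resistances in Ω):
  Node 1: (V_1 - 15)/12 + (V_1 - V_2)/43000 = 0
  Node 2: (V_2 - V_1)/43000 + (V_2 - V_3)/1.6 = 0
  Node 3: (V_3 - V_2)/1.6 + (V_3 - 0)/1800 = 0
Collecting terms (coefficients in siemens):
  0.08336·V_1 - 0.00002326·V_2 = 1.25
  0.625·V_2 - 0.00002326·V_1 - 0.625·V_3 = 0
  0.6256·V_3 - 0.625·V_2 = 0
Solving these 3 simultaneous equations (Gaussian elimination) gives:
  V_1 = 15 V, V_2 = 0.603 V, V_3 = 0.6025 V
Part 1:
  Read off the nodal solution: V_1 = 15 V
Part 2:
  I_R1 = (V_0 - V_1)/R1 = (15 - 15)/12 = 0.0003347 A
  Magnitude: I_R1 = 0.0003347 A
Part 3:
  I_R2 = (V_1 - V_2)/R2 = (15 - 0.603)/43000 = 0.0003347 A
  P_R2 = I_R2² × R2 = (0.0003347)² × 43000 = 0.004818 W

Final answers:
1. V_1 = 15 V
2. I_R1 = 0.0003347 A
3. P_R2 = 0.004818 W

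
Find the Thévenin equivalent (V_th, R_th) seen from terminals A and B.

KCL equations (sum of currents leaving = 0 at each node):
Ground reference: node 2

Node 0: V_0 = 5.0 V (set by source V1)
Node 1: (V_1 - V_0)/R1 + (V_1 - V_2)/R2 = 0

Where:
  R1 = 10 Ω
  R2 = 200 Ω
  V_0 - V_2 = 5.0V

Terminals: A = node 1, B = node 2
Step 1 — V_th is the open-circuit voltage V_A - V_B (nothing connected across the terminals).
Nodal analysis, taking node 2 as the 0 V reference.
Source V1 fixes V_0 = 5 V.
KCL at each unknown node (sum of currents leaving = 0; resistances in Ω):
  Node 1: (V_1 - 5)/10 + (V_1 - 0)/200 = 0
Collecting terms: 0.105 × V_1 = 0.5  =>  V_1 = 4.762 V
V_th = V_1 - V_2 = 4.762 - 0 = 4.762 V
Step 2 — R_th: zero the source — replace V1 by a short circuit (node 2 merges into node 0) — and find the resistance seen between A (node 1) and B (node 0).
Reduce the network between node 1 (A) and node 0 (B) by series/parallel combination:
  Rp1 = R1 ‖ R2 (parallel, both between nodes 0 and 1) = 1/(1/10 + 1/200) = 9.524 Ω
R_th = 9.524 Ω

Final answer: V_th = 4.762 V, R_th = 9.524 Ω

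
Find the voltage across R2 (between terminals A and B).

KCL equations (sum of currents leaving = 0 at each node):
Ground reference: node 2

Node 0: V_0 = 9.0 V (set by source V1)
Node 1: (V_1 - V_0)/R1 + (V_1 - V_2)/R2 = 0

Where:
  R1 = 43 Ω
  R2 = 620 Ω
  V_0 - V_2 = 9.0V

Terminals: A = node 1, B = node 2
R1 and R2 are in series across V1 (node 0 → node 1 → node 2), and the output A–B is taken across R2, so this is a voltage divider.
Series current: I = V1/(R1 + R2) = 9/(43 + 620) = 9/663 = 0.01357 A
V_R2 = I × R2 = V1 × R2/(R1 + R2) = 9 × 620/663 = 8.416 V

Final answer: 8.416 V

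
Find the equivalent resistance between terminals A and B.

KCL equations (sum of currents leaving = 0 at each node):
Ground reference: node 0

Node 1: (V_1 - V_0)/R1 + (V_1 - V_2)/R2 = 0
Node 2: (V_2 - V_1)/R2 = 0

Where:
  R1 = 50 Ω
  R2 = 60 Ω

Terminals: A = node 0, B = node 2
Reduce the network between node 0 (A) and node 2 (B) by series/parallel combination:
  Rs1 = R1 + R2 (series, joined only at node 1) = 50 + 60 = 110 Ω
R_eq = 110 Ω

Final answer: 110 Ω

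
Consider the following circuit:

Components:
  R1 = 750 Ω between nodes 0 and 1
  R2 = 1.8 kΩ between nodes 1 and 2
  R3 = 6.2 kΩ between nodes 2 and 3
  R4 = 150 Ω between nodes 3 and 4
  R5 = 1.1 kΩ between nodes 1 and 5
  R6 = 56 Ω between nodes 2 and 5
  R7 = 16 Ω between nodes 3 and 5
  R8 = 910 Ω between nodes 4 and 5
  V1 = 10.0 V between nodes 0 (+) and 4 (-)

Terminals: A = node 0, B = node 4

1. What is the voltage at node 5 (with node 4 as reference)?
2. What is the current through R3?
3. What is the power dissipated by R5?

Nodal analysis, taking node 4 as the 0 V reference.
Source V1 fixes V_0 = 10 V.
KCL at each unknown node (sum of currents leaving = 0; resistances in Ω):
  Node 1: (V_1 - 10)/750 + (V_1 - V_2)/1800 + (V_1 - V_5)/1100 = 0
  Node 2: (V_2 - V_1)/1800 + (V_2 - V_3)/6200 + (V_2 - V_5)/56 = 0
  Node 3: (V_3 - V_2)/6200 + (V_3 - 0)/150 + (V_3 - V_5)/16 = 0
  Node 5: (V_5 - V_1)/1100 + (V_5 - V_2)/56 + (V_5 - V_3)/16 + (V_5 - 0)/910 = 0
Collecting terms (coefficients in siemens):
  0.002798·V_1 - 0.0005556·V_2 - 0.0009091·V_5 = 0.01333
  0.01857·V_2 - 0.0005556·V_1 - 0.0001613·V_3 - 0.01786·V_5 = 0
  0.06933·V_3 - 0.0001613·V_2 - 0.0625·V_5 = 0
  0.08237·V_5 - 0.0009091·V_1 - 0.01786·V_2 - 0.0625·V_3 = 0
Solving these 4 simultaneous equations (Gaussian elimination) gives:
  V_1 = 5.256 V, V_2 = 1.018 V, V_3 = 0.8025 V, V_5 = 0.8876 V
Part 1:
  Read off the nodal solution: V_5 = 0.8876 V
Part 2:
  I_R3 = (V_2 - V_3)/R3 = (1.018 - 0.8025)/6200 = 0.00003467 A
  Magnitude: I_R3 = 0.00003467 A
Part 3:
  I_R5 = (V_1 - V_5)/R5 = (5.256 - 0.8876)/1100 = 0.003971 A
  P_R5 = I_R5² × R5 = (0.003971)² × 1100 = 0.01735 W

Final answers:
1. V_5 = 0.8876 V
2. I_R3 = 3.467e-05 A
3. P_R5 = 0.01735 W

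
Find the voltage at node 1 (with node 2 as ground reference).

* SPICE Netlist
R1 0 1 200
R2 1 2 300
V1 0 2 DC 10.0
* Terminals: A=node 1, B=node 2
Nodal analysis, taking node 2 as the 0 V reference.
Source V1 fixes V_0 = 10 V.
KCL at each unknown node (sum of currents leaving = 0; resistances in Ω):
  Node 1: (V_1 - 10)/200 + (V_1 - 0)/300 = 0
Collecting terms: 0.008333 × V_1 = 0.05  =>  V_1 = 6 V
The requested potential is V_1 = 6 V.

Final answer: V_1 = 6 V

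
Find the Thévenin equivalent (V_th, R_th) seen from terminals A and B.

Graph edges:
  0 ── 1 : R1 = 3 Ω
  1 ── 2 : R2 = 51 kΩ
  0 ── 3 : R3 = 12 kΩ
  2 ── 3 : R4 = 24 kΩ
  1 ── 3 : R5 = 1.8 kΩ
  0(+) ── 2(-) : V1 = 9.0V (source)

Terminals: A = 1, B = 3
Step 1 — V_th is the open-circuit voltage V_A - V_B (nothing connected across the terminals).
Nodal analysis, taking node 2 as the 0 V reference.
Source V1 fixes V_0 = 9 V.
KCL at each unknown node (sum of currents leaving = 0; resistances in Ω):
  Node 1: (V_1 - 9)/3 + (V_1 - 0)/51000 + (V_1 - V_3)/1800 = 0
  Node 3: (V_3 - 9)/12000 + (V_3 - 0)/24000 + (V_3 - V_1)/1800 = 0
Collecting terms (coefficients in siemens):
  0.3339·V_1 - 0.0005556·V_3 = 3
  0.0006806·V_3 - 0.0005556·V_1 = 0.00075
Determinant D = (0.3339)(0.0006806) - (-0.0005556)(-0.0005556) = 0.0002269
V_1 = [(3)(0.0006806) - (-0.0005556)(0.00075)]/D = 8.999 V
V_3 = [(0.3339)(0.00075) - (3)(-0.0005556)]/D = 8.448 V
V_th = V_1 - V_3 = 8.999 - 8.448 = 0.5508 V
Step 2 — R_th: zero the source — replace V1 by a short circuit (node 2 merges into node 0) — and find the resistance seen between A (node 1) and B (node 3).
Reduce the network between node 1 (A) and node 3 (B) by series/parallel combination:
  Rp1 = R1 ‖ R2 (parallel, both between nodes 0 and 1) = 1/(1/3 + 1/51000) = 3 Ω
  Rp2 = R3 ‖ R4 (parallel, both between nodes 0 and 3) = 1/(1/12000 + 1/24000) = 8000 Ω
  Rs1 = Rp1 + Rp2 (series, joined only at node 0) = 3 + 8000 = 8003 Ω
  Rp3 = R5 ‖ Rs1 (parallel, both between nodes 1 and 3) = 1/(1/1800 + 1/8003) = 1469 Ω
R_th = 1.469 kΩ

Final answer: V_th = 0.5508 V, R_th = 1.469 kΩ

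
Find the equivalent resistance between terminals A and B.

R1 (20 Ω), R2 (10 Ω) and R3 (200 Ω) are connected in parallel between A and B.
Reduce the network between node 0 (A) and node 1 (B) by series/parallel combination:
  Rp1 = R1 ‖ R2 ‖ R3 (parallel, all between nodes 0 and 1) = 1/(1/20 + 1/10 + 1/200) = 6.452 Ω
R_eq = 6.452 Ω

Final answer: 6.452 Ω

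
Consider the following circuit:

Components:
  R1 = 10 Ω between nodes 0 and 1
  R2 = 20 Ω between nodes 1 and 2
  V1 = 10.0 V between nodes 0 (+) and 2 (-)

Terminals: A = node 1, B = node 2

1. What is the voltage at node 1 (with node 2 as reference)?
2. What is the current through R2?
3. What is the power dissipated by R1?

Nodal analysis, taking node 2 as the 0 V reference.
Source V1 fixes V_0 = 10 V.
KCL at each unknown node (sum of currents leaving = 0; resistances in Ω):
  Node 1: (V_1 - 10)/10 + (V_1 - 0)/20 = 0
Collecting terms: 0.15 × V_1 = 1  =>  V_1 = 6.667 V
Part 1:
  Read off the nodal solution: V_1 = 6.667 V
Part 2:
  I_R2 = (V_1 - V_2)/R2 = (6.667 - 0)/20 = 0.3333 A
  Magnitude: I_R2 = 0.3333 A
Part 3:
  I_R1 = (V_0 - V_1)/R1 = (10 - 6.667)/10 = 0.3333 A
  P_R1 = I_R1² × R1 = (0.3333)² × 10 = 1.111 W

Final answers:
1. V_1 = 6.667 V
2. I_R2 = 0.3333 A
3. P_R1 = 1.111 W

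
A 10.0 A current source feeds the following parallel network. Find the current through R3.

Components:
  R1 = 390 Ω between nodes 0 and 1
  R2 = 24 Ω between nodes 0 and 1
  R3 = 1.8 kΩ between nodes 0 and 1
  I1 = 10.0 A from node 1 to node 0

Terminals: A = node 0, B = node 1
All resistors sit directly between nodes 0 and 1, so they are in parallel and share one voltage V; the full source current 10 A splits among them.
1/R_par = 1/390 + 1/24 + 1/1800 = 0.04479 S  =>  R_par = 22.33 Ω
V = I × R_par = 10 × 22.33 = 223.3 V
I_R3 = V/R3 = 223.3/1800 = 0.124 A

Final answer: 0.124 A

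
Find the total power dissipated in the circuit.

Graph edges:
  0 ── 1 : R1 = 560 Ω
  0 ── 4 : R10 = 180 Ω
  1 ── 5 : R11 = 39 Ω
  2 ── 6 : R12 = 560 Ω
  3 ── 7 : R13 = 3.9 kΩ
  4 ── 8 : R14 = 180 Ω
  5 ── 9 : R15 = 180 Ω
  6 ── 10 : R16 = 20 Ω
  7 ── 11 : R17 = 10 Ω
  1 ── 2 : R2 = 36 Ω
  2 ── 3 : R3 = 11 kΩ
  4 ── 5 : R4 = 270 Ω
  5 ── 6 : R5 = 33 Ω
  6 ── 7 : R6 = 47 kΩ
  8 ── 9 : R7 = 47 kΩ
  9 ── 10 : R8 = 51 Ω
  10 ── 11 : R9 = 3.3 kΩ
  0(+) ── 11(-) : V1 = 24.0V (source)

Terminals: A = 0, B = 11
Nodal analysis, taking node 11 as the 0 V reference.
Source V1 fixes V_0 = 24 V.
KCL at each unknown node (sum of currents leaving = 0; resistances in Ω):
  Node 1: (V_1 - 24)/560 + (V_1 - V_2)/36 + (V_1 - V_5)/39 = 0
  Node 2: (V_2 - V_1)/36 + (V_2 - V_3)/11000 + (V_2 - V_6)/560 = 0
  Node 3: (V_3 - V_2)/11000 + (V_3 - V_7)/3900 = 0
  Node 4: (V_4 - V_5)/270 + (V_4 - 24)/180 + (V_4 - V_8)/180 = 0
  Node 5: (V_5 - V_4)/270 + (V_5 - V_6)/33 + (V_5 - V_1)/39 + (V_5 - V_9)/180 = 0
  Node 6: (V_6 - V_5)/33 + (V_6 - V_7)/47000 + (V_6 - V_2)/560 + (V_6 - V_10)/20 = 0
  Node 7: (V_7 - V_6)/47000 + (V_7 - V_3)/3900 + (V_7 - 0)/10 = 0
  Node 8: (V_8 - V_9)/47000 + (V_8 - V_4)/180 = 0
  Node 9: (V_9 - V_8)/47000 + (V_9 - V_10)/51 + (V_9 - V_5)/180 = 0
  Node 10: (V_10 - V_9)/51 + (V_10 - 0)/3300 + (V_10 - V_6)/20 = 0
Collecting terms (coefficients in siemens):
  0.0552·V_1 - 0.02778·V_2 - 0.02564·V_5 = 0.04286
  0.02965·V_2 - 0.02778·V_1 - 0.00009091·V_3 - 0.001786·V_6 = 0
  0.0003473·V_3 - 0.00009091·V_2 - 0.0002564·V_7 = 0
  0.01481·V_4 - 0.003704·V_5 - 0.005556·V_8 = 0.1333
  0.0652·V_5 - 0.02564·V_1 - 0.003704·V_4 - 0.0303·V_6 - 0.005556·V_9 = 0
  0.08211·V_6 - 0.001786·V_2 - 0.0303·V_5 - 0.00002128·V_7 - 0.05·V_10 = 0
  0.1003·V_7 - 0.0002564·V_3 - 0.00002128·V_6 = 0
  0.005577·V_8 - 0.005556·V_4 - 0.00002128·V_9 = 0
  0.02518·V_9 - 0.005556·V_5 - 0.00002128·V_8 - 0.01961·V_10 = 0
  0.06991·V_10 - 0.05·V_6 - 0.01961·V_9 = 0
Solving these 10 simultaneous equations (Gaussian elimination) gives:
  V_1 = 21.93 V, V_2 = 21.87 V, V_3 = 5.738 V, V_4 = 23.14 V
  V_5 = 21.86 V, V_6 = 21.68 V, V_7 = 0.01927 V, V_8 = 23.13 V
  V_9 = 21.64 V, V_10 = 21.58 V
Power in each resistor, P = (ΔV)²/R:
  P_R1 = (24 - 21.93)²/560 = 0.007626 W
  P_R2 = (21.93 - 21.87)²/36 = 0.0001168 W
  P_R3 = (21.87 - 5.738)²/11000 = 0.02365 W
  P_R4 = (23.14 - 21.86)²/270 = 0.006075 W
  P_R5 = (21.86 - 21.68)²/33 = 0.0009656 W
  P_R6 = (21.68 - 0.01927)²/47000 = 0.009984 W
  P_R7 = (23.13 - 21.64)²/47000 = 0.00004756 W
  P_R8 = (21.64 - 21.58)²/51 = 0.00008032 W
  P_R9 = (21.58 - 0)²/3300 = 0.1411 W
  P_R10 = (24 - 23.14)²/180 = 0.004104 W
  P_R11 = (21.93 - 21.86)²/39 = 0.0001392 W
  P_R12 = (21.87 - 21.68)²/560 = 0.00006268 W
  P_R13 = (5.738 - 0.01927)²/3900 = 0.008386 W
  P_R14 = (23.14 - 23.13)²/180 = 0.0000001822 W
  P_R15 = (21.86 - 21.64)²/180 = 0.0002693 W
  P_R16 = (21.68 - 21.58)²/20 = 0.0005582 W
  P_R17 = (0.01927 - 0)²/10 = 0.00003714 W
P_total = P_R1 + P_R2 + P_R3 + P_R4 + P_R5 + P_R6 + P_R7 + P_R8 + P_R9 + P_R10 + P_R11 + P_R12 + P_R13 + P_R14 + P_R15 + P_R16 + P_R17 = 0.2032 W

Final answer: 0.2032 W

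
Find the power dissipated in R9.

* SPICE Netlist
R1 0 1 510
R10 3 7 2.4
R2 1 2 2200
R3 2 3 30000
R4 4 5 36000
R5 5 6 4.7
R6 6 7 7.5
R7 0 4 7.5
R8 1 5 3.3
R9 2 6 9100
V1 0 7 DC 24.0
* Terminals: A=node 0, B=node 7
Nodal analysis, taking node 7 as the 0 V reference.
Source V1 fixes V_0 = 24 V.
KCL at each unknown node (sum of currents leaving = 0; resistances in Ω):
  Node 1: (V_1 - 24)/510 + (V_1 - V_2)/2200 + (V_1 - V_5)/3.3 = 0
  Node 2: (V_2 - V_1)/2200 + (V_2 - V_3)/30000 + (V_2 - V_6)/9100 = 0
  Node 3: (V_3 - V_2)/30000 + (V_3 - 0)/2.4 = 0
  Node 4: (V_4 - V_5)/36000 + (V_4 - 24)/7.5 = 0
  Node 5: (V_5 - V_4)/36000 + (V_5 - V_6)/4.7 + (V_5 - V_1)/3.3 = 0
  Node 6: (V_6 - V_5)/4.7 + (V_6 - 0)/7.5 + (V_6 - V_2)/9100 = 0
Collecting terms (coefficients in siemens):
  0.3054·V_1 - 0.0004545·V_2 - 0.303·V_5 = 0.04706
  0.0005978·V_2 - 0.0004545·V_1 - 0.00003333·V_3 - 0.0001099·V_6 = 0
  0.4167·V_3 - 0.00003333·V_2 = 0
  0.1334·V_4 - 0.00002778·V_5 = 3.2
  0.5158·V_5 - 0.303·V_1 - 0.00002778·V_4 - 0.2128·V_6 = 0
  0.3462·V_6 - 0.0001099·V_2 - 0.2128·V_5 = 0
Solving these 6 simultaneous equations (Gaussian elimination) gives:
  V_1 = 0.7151 V, V_2 = 0.6076 V, V_3 = 0.0000486 V, V_4 = 24 V
  V_5 = 0.5646 V, V_6 = 0.3472 V
I_R9 = (V_2 - V_6)/R9 = (0.6076 - 0.3472)/9100 = 0.00002862 A
P_R9 = I_R9² × R9 = (0.00002862)² × 9100 = 0.000007452 W

Final answer: 7.452e-06 W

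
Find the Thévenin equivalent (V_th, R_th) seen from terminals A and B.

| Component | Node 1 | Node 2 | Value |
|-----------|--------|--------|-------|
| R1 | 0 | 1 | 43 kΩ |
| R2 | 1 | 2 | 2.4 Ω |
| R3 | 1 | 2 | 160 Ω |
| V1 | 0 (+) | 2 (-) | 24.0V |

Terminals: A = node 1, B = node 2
Step 1 — V_th is the open-circuit voltage V_A - V_B (nothing connected across the terminals).
Nodal analysis, taking node 2 as the 0 V reference.
Source V1 fixes V_0 = 24 V.
KCL at each unknown node (sum of currents leaving = 0; resistances in Ω):
  Node 1: (V_1 - 24)/43000 + (V_1 - 0)/2.4 + (V_1 - 0)/160 = 0
Collecting terms: 0.4229 × V_1 = 0.0005581  =>  V_1 = 0.00132 V
V_th = V_1 - V_2 = 0.00132 - 0 = 0.00132 V
Step 2 — R_th: zero the source — replace V1 by a short circuit (node 2 merges into node 0) — and find the resistance seen between A (node 1) and B (node 0).
Reduce the network between node 1 (A) and node 0 (B) by series/parallel combination:
  Rp1 = R1 ‖ R2 ‖ R3 (parallel, all between nodes 0 and 1) = 1/(1/43000 + 1/2.4 + 1/160) = 2.364 Ω
R_th = 2.364 Ω

Final answer: V_th = 0.00132 V, R_th = 2.364 Ω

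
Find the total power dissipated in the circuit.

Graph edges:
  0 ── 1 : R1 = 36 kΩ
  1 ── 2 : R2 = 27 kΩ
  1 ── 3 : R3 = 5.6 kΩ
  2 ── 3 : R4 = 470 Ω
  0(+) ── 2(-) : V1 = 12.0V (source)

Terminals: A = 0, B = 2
Nodal analysis, taking node 2 as the 0 V reference.
Source V1 fixes V_0 = 12 V.
KCL at each unknown node (sum of currents leaving = 0; resistances in Ω):
  Node 1: (V_1 - 12)/36000 + (V_1 - 0)/27000 + (V_1 - V_3)/5600 = 0
  Node 3: (V_3 - V_1)/5600 + (V_3 - 0)/470 = 0
Collecting terms (coefficients in siemens):
  0.0002434·V_1 - 0.0001786·V_3 = 0.0003333
  0.002306·V_3 - 0.0001786·V_1 = 0
Determinant D = (0.0002434)(0.002306) - (-0.0001786)(-0.0001786) = 0.0000005294
V_1 = [(0.0003333)(0.002306) - (-0.0001786)(0)]/D = 1.452 V
V_3 = [(0.0002434)(0) - (0.0003333)(-0.0001786)]/D = 0.1124 V
Power in each resistor, P = (ΔV)²/R:
  P_R1 = (12 - 1.452)²/36000 = 0.003091 W
  P_R2 = (1.452 - 0)²/27000 = 0.00007809 W
  P_R3 = (1.452 - 0.1124)²/5600 = 0.0003205 W
  P_R4 = (0 - 0.1124)²/470 = 0.0000269 W
P_total = P_R1 + P_R2 + P_R3 + P_R4 = 0.003516 W

Final answer: 0.003516 W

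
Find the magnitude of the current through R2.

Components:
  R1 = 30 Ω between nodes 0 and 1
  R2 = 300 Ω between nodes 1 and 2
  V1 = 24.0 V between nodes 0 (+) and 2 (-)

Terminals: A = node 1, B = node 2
Nodal analysis, taking node 2 as the 0 V reference.
Source V1 fixes V_0 = 24 V.
KCL at each unknown node (sum of currents leaving = 0; resistances in Ω):
  Node 1: (V_1 - 24)/30 + (V_1 - 0)/300 = 0
Collecting terms: 0.03667 × V_1 = 0.8  =>  V_1 = 21.82 V
I_R2 = (V_1 - V_2)/R2 = (21.82 - 0)/300 = 0.07273 A
|I_R2| = 0.07273 A

Final answer: |I_R2| = 0.07273 A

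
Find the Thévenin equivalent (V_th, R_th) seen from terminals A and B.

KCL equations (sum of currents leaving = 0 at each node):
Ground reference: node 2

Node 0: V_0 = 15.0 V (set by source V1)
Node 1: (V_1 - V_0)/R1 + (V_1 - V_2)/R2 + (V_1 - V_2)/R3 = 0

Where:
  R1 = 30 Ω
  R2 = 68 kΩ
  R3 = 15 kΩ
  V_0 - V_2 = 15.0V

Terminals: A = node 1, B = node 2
Step 1 — V_th is the open-circuit voltage V_A - V_B (nothing connected across the terminals).
Nodal analysis, taking node 2 as the 0 V reference.
Source V1 fixes V_0 = 15 V.
KCL at each unknown node (sum of currents leaving = 0; resistances in Ω):
  Node 1: (V_1 - 15)/30 + (V_1 - 0)/68000 + (V_1 - 0)/15000 = 0
Collecting terms: 0.03341 × V_1 = 0.5  =>  V_1 = 14.96 V
V_th = V_1 - V_2 = 14.96 - 0 = 14.96 V
Step 2 — R_th: zero the source — replace V1 by a short circuit (node 2 merges into node 0) — and find the resistance seen between A (node 1) and B (node 0).
Reduce the network between node 1 (A) and node 0 (B) by series/parallel combination:
  Rp1 = R1 ‖ R2 ‖ R3 (parallel, all between nodes 0 and 1) = 1/(1/30 + 1/68000 + 1/15000) = 29.93 Ω
R_th = 29.93 Ω

Final answer: V_th = 14.96 V, R_th = 29.93 Ω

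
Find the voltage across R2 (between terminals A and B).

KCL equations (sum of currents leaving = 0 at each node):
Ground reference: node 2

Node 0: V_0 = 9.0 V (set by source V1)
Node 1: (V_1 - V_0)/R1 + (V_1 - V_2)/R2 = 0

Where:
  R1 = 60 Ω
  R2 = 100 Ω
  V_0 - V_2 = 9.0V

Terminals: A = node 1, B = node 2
R1 and R2 are in series across V1 (node 0 → node 1 → node 2), and the output A–B is taken across R2, so this is a voltage divider.
Series current: I = V1/(R1 + R2) = 9/(60 + 100) = 9/160 = 0.05625 A
V_R2 = I × R2 = V1 × R2/(R1 + R2) = 9 × 100/160 = 5.625 V

Final answer: 5.625 V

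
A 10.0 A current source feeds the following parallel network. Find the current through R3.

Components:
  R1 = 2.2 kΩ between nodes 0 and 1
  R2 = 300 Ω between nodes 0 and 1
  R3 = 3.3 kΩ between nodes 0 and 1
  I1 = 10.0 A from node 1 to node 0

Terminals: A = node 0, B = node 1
All resistors sit directly between nodes 0 and 1, so they are in parallel and share one voltage V; the full source current 10 A splits among them.
1/R_par = 1/2200 + 1/300 + 1/3300 = 0.004091 S  =>  R_par = 244.4 Ω
V = I × R_par = 10 × 244.4 = 2444 V
I_R3 = V/R3 = 2444/3300 = 0.7407 A

Final answer: 0.7407 A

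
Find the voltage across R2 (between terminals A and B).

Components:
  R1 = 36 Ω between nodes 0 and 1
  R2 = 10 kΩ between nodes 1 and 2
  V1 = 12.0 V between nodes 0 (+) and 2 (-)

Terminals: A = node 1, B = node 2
R1 and R2 are in series across V1 (node 0 → node 1 → node 2), and the output A–B is taken across R2, so this is a voltage divider.
Series current: I = V1/(R1 + R2) = 12/(36 + 10000) = 12/10040 = 0.001196 A
V_R2 = I × R2 = V1 × R2/(R1 + R2) = 12 × 10000/10040 = 11.96 V

Final answer: 11.96 V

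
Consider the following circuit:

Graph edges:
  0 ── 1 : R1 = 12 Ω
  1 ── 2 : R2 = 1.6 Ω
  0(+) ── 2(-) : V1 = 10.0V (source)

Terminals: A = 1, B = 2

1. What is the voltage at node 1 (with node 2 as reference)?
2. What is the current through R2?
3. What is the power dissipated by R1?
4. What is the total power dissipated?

Nodal analysis, taking node 2 as the 0 V reference.
Source V1 fixes V_0 = 10 V.
KCL at each unknown node (sum of currents leaving = 0; resistances in Ω):
  Node 1: (V_1 - 10)/12 + (V_1 - 0)/1.6 = 0
Collecting terms: 0.7083 × V_1 = 0.8333  =>  V_1 = 1.176 V
Part 1:
  Read off the nodal solution: V_1 = 1.176 V
Part 2:
  I_R2 = (V_1 - V_2)/R2 = (1.176 - 0)/1.6 = 0.7353 A
  Magnitude: I_R2 = 0.7353 A
Part 3:
  I_R1 = (V_0 - V_1)/R1 = (10 - 1.176)/12 = 0.7353 A
  P_R1 = I_R1² × R1 = (0.7353)² × 12 = 6.488 W
Part 4:
  Power in each resistor, P = (ΔV)²/R:
    P_R1 = (10 - 1.176)²/12 = 6.488 W
    P_R2 = (1.176 - 0)²/1.6 = 0.8651 W
  P_total = P_R1 + P_R2 = 7.353 W

Final answers:
1. V_1 = 1.176 V
2. I_R2 = 0.7353 A
3. P_R1 = 6.488 W
4. P_total = 7.353 W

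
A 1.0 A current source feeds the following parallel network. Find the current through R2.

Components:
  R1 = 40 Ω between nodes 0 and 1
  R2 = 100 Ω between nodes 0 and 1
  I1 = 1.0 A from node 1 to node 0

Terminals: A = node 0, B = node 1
All resistors sit directly between nodes 0 and 1, so they are in parallel and share one voltage V; the full source current 1 A splits among them.
1/R_par = 1/40 + 1/100 = 0.035 S  =>  R_par = 28.57 Ω
V = I × R_par = 1 × 28.57 = 28.57 V
I_R2 = V/R2 = 28.57/100 = 0.2857 A

Final answer: 0.2857 A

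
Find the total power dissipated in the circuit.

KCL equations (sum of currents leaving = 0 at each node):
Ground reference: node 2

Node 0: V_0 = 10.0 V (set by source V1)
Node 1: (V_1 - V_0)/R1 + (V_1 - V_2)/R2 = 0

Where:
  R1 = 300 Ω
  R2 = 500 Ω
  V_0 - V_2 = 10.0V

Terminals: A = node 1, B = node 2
Nodal analysis, taking node 2 as the 0 V reference.
Source V1 fixes V_0 = 10 V.
KCL at each unknown node (sum of currents leaving = 0; resistances in Ω):
  Node 1: (V_1 - 10)/300 + (V_1 - 0)/500 = 0
Collecting terms: 0.005333 × V_1 = 0.03333  =>  V_1 = 6.25 V
Power in each resistor, P = (ΔV)²/R:
  P_R1 = (10 - 6.25)²/300 = 0.04688 W
  P_R2 = (6.25 - 0)²/500 = 0.07812 W
P_total = P_R1 + P_R2 = 0.125 W

Final answer: 0.125 W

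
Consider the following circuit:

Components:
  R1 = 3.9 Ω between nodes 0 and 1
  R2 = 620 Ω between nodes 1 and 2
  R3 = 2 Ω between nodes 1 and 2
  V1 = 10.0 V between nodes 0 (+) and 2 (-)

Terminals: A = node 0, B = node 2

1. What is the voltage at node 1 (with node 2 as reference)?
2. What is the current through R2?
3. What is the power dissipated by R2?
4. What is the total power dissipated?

Nodal analysis, taking node 2 as the 0 V reference.
Source V1 fixes V_0 = 10 V.
KCL at each unknown node (sum of currents leaving = 0; resistances in Ω):
  Node 1: (V_1 - 10)/3.9 + (V_1 - 0)/620 + (V_1 - 0)/2 = 0
Collecting terms: 0.758 × V_1 = 2.564  =>  V_1 = 3.383 V
Part 1:
  Read off the nodal solution: V_1 = 3.383 V
Part 2:
  I_R2 = (V_1 - V_2)/R2 = (3.383 - 0)/620 = 0.005456 A
  Magnitude: I_R2 = 0.005456 A
Part 3:
  I_R2 = (V_1 - V_2)/R2 = (3.383 - 0)/620 = 0.005456 A
  P_R2 = I_R2² × R2 = (0.005456)² × 620 = 0.01846 W
Part 4:
  Power in each resistor, P = (ΔV)²/R:
    P_R1 = (10 - 3.383)²/3.9 = 11.23 W
    P_R2 = (3.383 - 0)²/620 = 0.01846 W
    P_R3 = (3.383 - 0)²/2 = 5.721 W
  P_total = P_R1 + P_R2 + P_R3 = 16.97 W

Final answers:
1. V_1 = 3.383 V
2. I_R2 = 0.005456 A
3. P_R2 = 0.01846 W
4. P_total = 16.97 W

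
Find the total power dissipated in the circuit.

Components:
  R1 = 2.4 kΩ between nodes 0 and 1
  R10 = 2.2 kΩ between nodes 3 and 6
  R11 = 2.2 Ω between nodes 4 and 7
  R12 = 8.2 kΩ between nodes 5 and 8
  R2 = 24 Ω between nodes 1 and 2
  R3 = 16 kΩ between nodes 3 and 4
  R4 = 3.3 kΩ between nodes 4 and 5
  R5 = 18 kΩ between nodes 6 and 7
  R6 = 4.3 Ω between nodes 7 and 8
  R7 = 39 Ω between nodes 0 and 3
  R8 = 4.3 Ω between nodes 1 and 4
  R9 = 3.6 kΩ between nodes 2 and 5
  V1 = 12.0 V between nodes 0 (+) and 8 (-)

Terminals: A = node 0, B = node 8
Nodal analysis, taking node 8 as the 0 V reference.
Source V1 fixes V_0 = 12 V.
KCL at each unknown node (sum of currents leaving = 0; resistances in Ω):
  Node 1: (V_1 - 12)/2400 + (V_1 - V_2)/24 + (V_1 - V_4)/4.3 = 0
  Node 2: (V_2 - V_1)/24 + (V_2 - V_5)/3600 = 0
  Node 3: (V_3 - V_4)/16000 + (V_3 - 12)/39 + (V_3 - V_6)/2200 = 0
  Node 4: (V_4 - V_3)/16000 + (V_4 - V_5)/3300 + (V_4 - V_1)/4.3 + (V_4 - V_7)/2.2 = 0
  Node 5: (V_5 - V_4)/3300 + (V_5 - V_2)/3600 + (V_5 - 0)/8200 = 0
  Node 6: (V_6 - V_7)/18000 + (V_6 - V_3)/2200 = 0
  Node 7: (V_7 - V_6)/18000 + (V_7 - 0)/4.3 + (V_7 - V_4)/2.2 = 0
Collecting terms (coefficients in siemens):
  0.2746·V_1 - 0.04167·V_2 - 0.2326·V_4 = 0.005
  0.04194·V_2 - 0.04167·V_1 - 0.0002778·V_5 = 0
  0.02616·V_3 - 0.0000625·V_4 - 0.0004545·V_6 = 0.3077
  0.6875·V_4 - 0.2326·V_1 - 0.0000625·V_3 - 0.000303·V_5 - 0.4545·V_7 = 0
  0.0007028·V_5 - 0.0002778·V_2 - 0.000303·V_4 = 0
  0.0005101·V_6 - 0.0004545·V_3 - 0.00005556·V_7 = 0
  0.6872·V_7 - 0.4545·V_4 - 0.00005556·V_6 = 0
Solving these 7 simultaneous equations (Gaussian elimination) gives:
  V_1 = 0.06104 V, V_2 = 0.06091 V, V_3 = 11.95 V, V_4 = 0.03968 V
  V_5 = 0.04119 V, V_6 = 10.65 V, V_7 = 0.02711 V
Power in each resistor, P = (ΔV)²/R:
  P_R1 = (12 - 0.06104)²/2400 = 0.05939 W
  P_R2 = (0.06104 - 0.06091)²/24 = 0.0000000007207 W
  P_R3 = (11.95 - 0.03968)²/16000 = 0.008863 W
  P_R4 = (0.03968 - 0.04119)²/3300 = 0.0000000006895 W
  P_R5 = (10.65 - 0.02711)²/18000 = 0.006269 W
  P_R6 = (0.02711 - 0)²/4.3 = 0.0001709 W
  P_R7 = (12 - 11.95)²/39 = 0.00006945 W
  P_R8 = (0.06104 - 0.03968)²/4.3 = 0.0001062 W
  P_R9 = (0.06091 - 0.04119)²/3600 = 0.0000001081 W
  P_R10 = (11.95 - 10.65)²/2200 = 0.0007662 W
  P_R11 = (0.03968 - 0.02711)²/2.2 = 0.00007182 W
  P_R12 = (0.04119 - 0)²/8200 = 0.0000002069 W
P_total = P_R1 + P_R2 + P_R3 + P_R4 + P_R5 + P_R6 + P_R7 + P_R8 + P_R9 + P_R10 + P_R11 + P_R12 = 0.07571 W

Final answer: 0.07571 W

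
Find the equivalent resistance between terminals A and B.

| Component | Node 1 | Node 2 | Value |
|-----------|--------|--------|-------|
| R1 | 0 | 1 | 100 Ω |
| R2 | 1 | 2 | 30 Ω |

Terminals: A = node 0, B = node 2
Reduce the network between node 0 (A) and node 2 (B) by series/parallel combination:
  Rs1 = R1 + R2 (series, joined only at node 1) = 100 + 30 = 130 Ω
R_eq = 130 Ω

Final answer: 130 Ω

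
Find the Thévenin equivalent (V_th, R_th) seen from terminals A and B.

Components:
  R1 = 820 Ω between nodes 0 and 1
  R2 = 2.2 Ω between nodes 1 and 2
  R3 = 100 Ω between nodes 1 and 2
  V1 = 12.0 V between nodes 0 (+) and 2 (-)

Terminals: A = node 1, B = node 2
Step 1 — V_th is the open-circuit voltage V_A - V_B (nothing connected across the terminals).
Nodal analysis, taking node 2 as the 0 V reference.
Source V1 fixes V_0 = 12 V.
KCL at each unknown node (sum of currents leaving = 0; resistances in Ω):
  Node 1: (V_1 - 12)/820 + (V_1 - 0)/2.2 + (V_1 - 0)/100 = 0
Collecting terms: 0.4658 × V_1 = 0.01463  =>  V_1 = 0.03142 V
V_th = V_1 - V_2 = 0.03142 - 0 = 0.03142 V
Step 2 — R_th: zero the source — replace V1 by a short circuit (node 2 merges into node 0) — and find the resistance seen between A (node 1) and B (node 0).
Reduce the network between node 1 (A) and node 0 (B) by series/parallel combination:
  Rp1 = R1 ‖ R2 ‖ R3 (parallel, all between nodes 0 and 1) = 1/(1/820 + 1/2.2 + 1/100) = 2.147 Ω
R_th = 2.147 Ω

Final answer: V_th = 0.03142 V, R_th = 2.147 Ω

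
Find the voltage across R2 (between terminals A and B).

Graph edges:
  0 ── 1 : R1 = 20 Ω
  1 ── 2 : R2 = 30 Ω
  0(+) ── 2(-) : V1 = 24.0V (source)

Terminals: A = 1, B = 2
R1 and R2 are in series across V1 (node 0 → node 1 → node 2), and the output A–B is taken across R2, so this is a voltage divider.
Series current: I = V1/(R1 + R2) = 24/(20 + 30) = 24/50 = 0.48 A
V_R2 = I × R2 = V1 × R2/(R1 + R2) = 24 × 30/50 = 14.4 V

Final answer: 14.4 V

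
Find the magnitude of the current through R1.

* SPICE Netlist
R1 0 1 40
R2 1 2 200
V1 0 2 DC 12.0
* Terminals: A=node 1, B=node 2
Nodal analysis, taking node 2 as the 0 V reference.
Source V1 fixes V_0 = 12 V.
KCL at each unknown node (sum of currents leaving = 0; resistances in Ω):
  Node 1: (V_1 - 12)/40 + (V_1 - 0)/200 = 0
Collecting terms: 0.03 × V_1 = 0.3  =>  V_1 = 10 V
I_R1 = (V_0 - V_1)/R1 = (12 - 10)/40 = 0.05 A
|I_R1| = 0.05 A

Final answer: |I_R1| = 0.05 A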